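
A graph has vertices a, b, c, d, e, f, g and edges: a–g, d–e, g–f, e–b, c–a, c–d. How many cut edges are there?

removing f–g disconnects f from g; removing a–g disconnects a from g; removing c–d disconnects c from d; removing c–a disconnects c from a — these are bridges.
In total 6 edges are bridges.

6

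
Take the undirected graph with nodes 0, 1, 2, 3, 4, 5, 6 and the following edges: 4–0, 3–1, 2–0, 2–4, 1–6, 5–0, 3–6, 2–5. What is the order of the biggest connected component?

Starting from 1 we can reach 1, 3, 6. That is one component of size 3.
Starting from 0 we can reach 0, 2, 4, 5. That is one component of size 4.
The largest has 4 vertices.

4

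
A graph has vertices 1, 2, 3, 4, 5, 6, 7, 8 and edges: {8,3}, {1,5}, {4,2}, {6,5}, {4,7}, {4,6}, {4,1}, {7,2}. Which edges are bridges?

3-8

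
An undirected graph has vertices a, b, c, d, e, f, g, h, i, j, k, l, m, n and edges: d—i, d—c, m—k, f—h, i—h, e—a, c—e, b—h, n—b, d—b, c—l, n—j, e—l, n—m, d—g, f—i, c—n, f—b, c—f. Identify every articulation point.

Removing c increases the component count from 1 to 2, so c is a cut vertex.
Removing d increases the component count from 1 to 2, so d is a cut vertex.
Removing e increases the component count from 1 to 2, so e is a cut vertex.
Likewise m, n are cut vertices.
By contrast removing k leaves 1 component; it is not a cut vertex. No other vertex is a cut vertex either.

c, d, e, m, n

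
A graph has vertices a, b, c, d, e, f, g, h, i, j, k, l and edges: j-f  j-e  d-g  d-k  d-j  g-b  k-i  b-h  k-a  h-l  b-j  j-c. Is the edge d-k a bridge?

Yes

Removing d-k leaves no path between d and k: the component count goes from 1 to 2. So it is a bridge.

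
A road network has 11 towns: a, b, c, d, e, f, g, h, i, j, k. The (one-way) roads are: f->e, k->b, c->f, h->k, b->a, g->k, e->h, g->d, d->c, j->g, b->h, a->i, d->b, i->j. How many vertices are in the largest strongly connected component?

11

{a, b, c, d, e, f, g, h, i, j, k} are all mutually reachable — one SCC of size 11.
The largest has 11 vertices.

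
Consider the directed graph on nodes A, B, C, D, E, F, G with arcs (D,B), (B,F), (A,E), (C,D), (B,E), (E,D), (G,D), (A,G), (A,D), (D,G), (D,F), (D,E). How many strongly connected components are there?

4

{B, D, E, G} are all mutually reachable — one SCC of size 4.
{C} is an SCC by itself.
{F} is an SCC by itself.
{A} is an SCC by itself.
That gives 4 strongly connected components.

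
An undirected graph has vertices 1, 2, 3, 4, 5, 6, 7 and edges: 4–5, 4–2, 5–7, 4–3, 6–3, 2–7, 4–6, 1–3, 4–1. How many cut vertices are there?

1

Removing 4 increases the component count from 1 to 2, so 4 is a cut vertex.
By contrast removing 2 leaves 1 component; it is not a cut vertex. No other vertex is a cut vertex either.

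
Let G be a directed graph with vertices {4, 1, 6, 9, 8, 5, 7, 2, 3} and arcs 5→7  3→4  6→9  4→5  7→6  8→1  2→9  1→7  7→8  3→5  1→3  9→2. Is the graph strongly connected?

No

There is no directed path from 9 to 5, so the graph is not strongly connected.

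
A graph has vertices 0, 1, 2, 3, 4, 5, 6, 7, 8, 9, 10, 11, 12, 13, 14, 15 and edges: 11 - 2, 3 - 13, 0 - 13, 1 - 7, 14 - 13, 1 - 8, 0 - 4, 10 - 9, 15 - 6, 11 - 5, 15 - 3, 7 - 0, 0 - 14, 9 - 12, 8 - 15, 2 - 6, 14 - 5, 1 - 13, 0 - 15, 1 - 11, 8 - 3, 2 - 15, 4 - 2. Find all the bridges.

10-9, 12-9

The edges on the cycle 1-7-0-4-2-11-1 are not bridges since each lies on that cycle.
But removing 10 - 9 disconnects 10 from 9; removing 9 - 12 disconnects 9 from 12 — these are bridges.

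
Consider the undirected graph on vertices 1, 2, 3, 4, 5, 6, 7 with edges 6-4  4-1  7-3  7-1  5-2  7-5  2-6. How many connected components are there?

Starting from 1 we can reach 1, 2, 3, 4, 5, 6, 7. That is one component of size 7.
Total: 1 component.

1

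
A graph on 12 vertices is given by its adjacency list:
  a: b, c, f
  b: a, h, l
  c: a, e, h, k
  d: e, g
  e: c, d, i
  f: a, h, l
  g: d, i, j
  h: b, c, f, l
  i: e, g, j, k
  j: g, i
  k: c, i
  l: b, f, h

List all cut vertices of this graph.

c

Removing c increases the component count from 1 to 2, so c is a cut vertex.
By contrast removing g leaves 1 component; it is not a cut vertex. No other vertex is a cut vertex either.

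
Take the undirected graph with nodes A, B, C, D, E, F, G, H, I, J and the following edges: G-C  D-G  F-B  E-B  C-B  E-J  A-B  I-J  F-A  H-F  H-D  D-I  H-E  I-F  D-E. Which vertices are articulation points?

none

Removing H, for instance, still leaves 1 component. No single vertex removal increases the component count — the graph has no articulation points.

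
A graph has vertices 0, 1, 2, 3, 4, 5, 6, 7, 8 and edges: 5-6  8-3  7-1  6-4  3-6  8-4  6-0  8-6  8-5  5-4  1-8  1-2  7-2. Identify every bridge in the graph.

0-6, 1-8

The edges on the cycle 8-5-6-3-8 are not bridges since each lies on that cycle.
But removing 0-6 disconnects 0 from 6; removing 1-8 disconnects 1 from 8 — these are bridges.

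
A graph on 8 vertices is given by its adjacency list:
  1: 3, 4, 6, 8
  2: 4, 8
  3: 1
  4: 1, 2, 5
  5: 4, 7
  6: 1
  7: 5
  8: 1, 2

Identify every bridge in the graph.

1-3, 1-6, 4-5, 5-7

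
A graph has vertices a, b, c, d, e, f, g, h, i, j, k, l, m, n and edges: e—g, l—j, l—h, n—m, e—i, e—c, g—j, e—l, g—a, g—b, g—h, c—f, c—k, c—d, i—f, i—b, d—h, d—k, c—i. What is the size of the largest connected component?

12

Starting from m we can reach m, n. That is one component of size 2.
Starting from a we can reach a, b, c, d, e, f, g, h, i, j, k, l. That is one component of size 12.
The largest has 12 vertices.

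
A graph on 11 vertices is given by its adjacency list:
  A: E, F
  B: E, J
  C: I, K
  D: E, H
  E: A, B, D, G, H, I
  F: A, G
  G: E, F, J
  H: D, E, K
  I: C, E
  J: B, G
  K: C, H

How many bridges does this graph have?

0

The edges on the cycle E-D-H-E are not bridges since each lies on that cycle.
Every edge lies on some cycle, so there are no bridges.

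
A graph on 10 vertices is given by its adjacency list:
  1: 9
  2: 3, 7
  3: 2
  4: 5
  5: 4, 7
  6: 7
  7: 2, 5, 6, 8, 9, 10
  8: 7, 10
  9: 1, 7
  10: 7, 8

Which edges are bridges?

The edges on the cycle 7-8-10-7 are not bridges since each lies on that cycle.
But removing 6-7 disconnects 6 from 7; removing 2-7 disconnects 2 from 7; removing 7-5 disconnects 7 from 5; removing 4-5 disconnects 4 from 5 — these are bridges.
In total 7 edges are bridges.

1-9, 2-3, 2-7, 4-5, 5-7, 6-7, 7-9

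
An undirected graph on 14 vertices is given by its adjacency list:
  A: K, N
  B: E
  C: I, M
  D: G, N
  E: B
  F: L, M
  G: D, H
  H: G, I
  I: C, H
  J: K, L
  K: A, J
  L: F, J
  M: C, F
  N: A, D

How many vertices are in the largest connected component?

12

Starting from B we can reach B, E. That is one component of size 2.
Starting from A we can reach A, C, D, F, G, H, I, J, K, L, M, N. That is one component of size 12.
The largest has 12 vertices.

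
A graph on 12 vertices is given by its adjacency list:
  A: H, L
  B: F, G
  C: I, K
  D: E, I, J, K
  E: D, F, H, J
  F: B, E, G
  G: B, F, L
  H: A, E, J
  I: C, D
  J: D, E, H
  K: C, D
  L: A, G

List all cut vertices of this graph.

D

Removing D increases the component count from 1 to 2, so D is a cut vertex.
By contrast removing E leaves 1 component; it is not a cut vertex. No other vertex is a cut vertex either.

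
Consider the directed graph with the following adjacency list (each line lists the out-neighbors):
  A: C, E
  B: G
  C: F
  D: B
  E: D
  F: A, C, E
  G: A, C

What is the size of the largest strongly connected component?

{A, B, C, D, E, F, G} are all mutually reachable — one SCC of size 7.
The largest has 7 vertices.

7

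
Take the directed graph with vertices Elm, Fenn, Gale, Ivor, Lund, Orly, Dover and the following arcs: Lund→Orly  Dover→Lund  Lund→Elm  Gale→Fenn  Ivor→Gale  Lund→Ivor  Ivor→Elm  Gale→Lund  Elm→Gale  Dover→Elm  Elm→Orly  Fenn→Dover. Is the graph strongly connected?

No

There is no directed path from Orly to Elm, so the graph is not strongly connected.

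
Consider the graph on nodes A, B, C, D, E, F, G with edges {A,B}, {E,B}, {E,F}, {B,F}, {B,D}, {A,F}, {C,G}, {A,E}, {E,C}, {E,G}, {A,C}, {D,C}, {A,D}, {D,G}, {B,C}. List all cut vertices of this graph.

none

Removing E, for instance, still leaves 1 component. No single vertex removal increases the component count — the graph has no articulation points.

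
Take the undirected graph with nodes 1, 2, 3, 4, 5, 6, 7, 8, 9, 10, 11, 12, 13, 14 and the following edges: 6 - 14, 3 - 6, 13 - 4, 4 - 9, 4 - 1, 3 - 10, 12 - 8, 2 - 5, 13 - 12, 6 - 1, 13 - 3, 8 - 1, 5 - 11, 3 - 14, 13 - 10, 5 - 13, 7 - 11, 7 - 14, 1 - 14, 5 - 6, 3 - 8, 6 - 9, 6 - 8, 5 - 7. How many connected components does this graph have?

1

Starting from 1 we can reach 1, 2, 3, 4, 5, 6, 7, 8, 9, 10, 11, 12, 13, 14. That is one component of size 14.
Total: 1 component.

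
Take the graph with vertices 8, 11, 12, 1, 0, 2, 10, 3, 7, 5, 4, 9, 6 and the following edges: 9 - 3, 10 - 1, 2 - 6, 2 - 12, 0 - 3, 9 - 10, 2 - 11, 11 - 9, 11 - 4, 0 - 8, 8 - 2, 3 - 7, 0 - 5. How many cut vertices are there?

Removing 0 increases the component count from 1 to 2, so 0 is a cut vertex.
Removing 2 increases the component count from 1 to 3, so 2 is a cut vertex.
Removing 3 increases the component count from 1 to 2, so 3 is a cut vertex.
Likewise 9, 10, 11 are cut vertices.
By contrast removing 5 leaves 1 component; it is not a cut vertex. No other vertex is a cut vertex either.

6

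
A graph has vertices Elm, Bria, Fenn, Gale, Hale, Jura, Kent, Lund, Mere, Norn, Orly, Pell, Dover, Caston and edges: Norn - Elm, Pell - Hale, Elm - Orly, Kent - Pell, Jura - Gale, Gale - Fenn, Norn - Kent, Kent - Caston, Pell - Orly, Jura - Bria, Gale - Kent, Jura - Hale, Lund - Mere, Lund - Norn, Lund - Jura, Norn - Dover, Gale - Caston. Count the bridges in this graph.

The edges on the cycle Jura-Gale-Kent-Pell-Hale-Jura are not bridges since each lies on that cycle.
But removing Lund - Mere disconnects Lund from Mere; removing Bria - Jura disconnects Bria from Jura; removing Fenn - Gale disconnects Fenn from Gale; removing Norn - Dover disconnects Norn from Dover — these are bridges.
That makes 4 bridges.

4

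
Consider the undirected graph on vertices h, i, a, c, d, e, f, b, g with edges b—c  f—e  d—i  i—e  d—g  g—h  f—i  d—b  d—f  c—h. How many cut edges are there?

0

The edges on the cycle d-b-c-h-g-d are not bridges since each lies on that cycle.
Every edge lies on some cycle, so there are no bridges.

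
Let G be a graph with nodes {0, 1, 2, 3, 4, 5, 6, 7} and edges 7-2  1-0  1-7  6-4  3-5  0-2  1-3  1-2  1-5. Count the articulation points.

1

Removing 1 increases the component count from 2 to 3, so 1 is a cut vertex.
By contrast removing 5 leaves 2 components; it is not a cut vertex. No other vertex is a cut vertex either.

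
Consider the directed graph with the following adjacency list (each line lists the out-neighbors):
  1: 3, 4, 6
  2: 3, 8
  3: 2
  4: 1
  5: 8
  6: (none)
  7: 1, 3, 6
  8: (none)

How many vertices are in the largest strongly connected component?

2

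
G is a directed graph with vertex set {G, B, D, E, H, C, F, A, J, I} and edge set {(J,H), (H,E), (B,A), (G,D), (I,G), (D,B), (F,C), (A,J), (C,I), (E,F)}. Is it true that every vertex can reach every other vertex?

Yes

From B we can reach every vertex (A, B, C, D, E, F, G, H, I, J), and every vertex can reach B (A, B, C, D, E, F, G, H, I, J). So the whole graph is one strongly connected component.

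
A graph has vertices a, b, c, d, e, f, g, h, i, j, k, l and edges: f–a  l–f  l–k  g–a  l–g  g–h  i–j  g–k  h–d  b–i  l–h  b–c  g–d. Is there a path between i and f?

The component containing i is {b, c, i, j}, and f is not in it.

No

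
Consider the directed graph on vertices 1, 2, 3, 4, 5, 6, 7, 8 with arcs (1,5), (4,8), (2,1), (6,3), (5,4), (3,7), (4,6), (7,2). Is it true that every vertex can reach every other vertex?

No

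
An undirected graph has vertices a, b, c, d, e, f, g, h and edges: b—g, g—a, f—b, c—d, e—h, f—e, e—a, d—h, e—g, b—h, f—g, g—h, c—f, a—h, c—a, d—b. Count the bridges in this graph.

0

The edges on the cycle e-g-a-h-e are not bridges since each lies on that cycle.
Every edge lies on some cycle, so there are no bridges.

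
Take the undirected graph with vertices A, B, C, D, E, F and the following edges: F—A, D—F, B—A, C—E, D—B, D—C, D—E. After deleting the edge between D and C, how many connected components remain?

1

D and C are still connected via D-E-C, so the component count stays at 1.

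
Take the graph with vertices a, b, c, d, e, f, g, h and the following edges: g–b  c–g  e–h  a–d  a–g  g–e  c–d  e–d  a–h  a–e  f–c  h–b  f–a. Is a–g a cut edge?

After removing a–g, the path a-e-g still connects them, so the edge is not a bridge.

No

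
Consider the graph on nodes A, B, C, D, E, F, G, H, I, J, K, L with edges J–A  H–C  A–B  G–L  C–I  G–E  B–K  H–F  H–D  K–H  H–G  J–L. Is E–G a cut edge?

Removing E–G leaves no path between E and G: the component count goes from 1 to 2. So it is a bridge.

Yes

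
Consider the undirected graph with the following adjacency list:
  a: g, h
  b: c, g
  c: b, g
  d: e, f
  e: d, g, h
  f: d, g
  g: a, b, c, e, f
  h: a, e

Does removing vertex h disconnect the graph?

No

Deleting h leaves 1 component (was 1) (its neighbors a, e remain connected to each other), so h is not a cut vertex.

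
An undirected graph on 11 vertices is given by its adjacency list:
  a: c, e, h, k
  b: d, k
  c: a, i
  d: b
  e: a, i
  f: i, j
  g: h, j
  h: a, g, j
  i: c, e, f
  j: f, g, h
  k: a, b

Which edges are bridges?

The edges on the cycle e-a-h-j-f-i-e are not bridges since each lies on that cycle.
But removing a-k disconnects a from k; removing d-b disconnects d from b; removing k-b disconnects k from b — these are bridges.

a-k, b-d, b-k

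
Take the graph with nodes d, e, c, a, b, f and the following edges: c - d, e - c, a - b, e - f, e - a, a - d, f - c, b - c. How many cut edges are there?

0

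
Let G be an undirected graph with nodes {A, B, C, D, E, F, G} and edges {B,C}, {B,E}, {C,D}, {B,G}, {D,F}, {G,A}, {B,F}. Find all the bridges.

The edges on the cycle B-C-D-F-B are not bridges since each lies on that cycle.
But removing G - A disconnects G from A; removing B - E disconnects B from E; removing B - G disconnects B from G — these are bridges.

A-G, B-E, B-G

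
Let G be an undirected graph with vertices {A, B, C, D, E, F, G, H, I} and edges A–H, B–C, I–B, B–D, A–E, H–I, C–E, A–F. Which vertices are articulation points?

A, B

Removing A increases the component count from 2 to 3, so A is a cut vertex.
Removing B increases the component count from 2 to 3, so B is a cut vertex.
By contrast removing C leaves 2 components; it is not a cut vertex. No other vertex is a cut vertex either.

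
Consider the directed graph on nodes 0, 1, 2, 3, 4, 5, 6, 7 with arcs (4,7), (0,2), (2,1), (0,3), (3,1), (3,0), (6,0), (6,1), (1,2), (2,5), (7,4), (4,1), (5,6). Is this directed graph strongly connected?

No

There is no directed path from 2 to 7, so the graph is not strongly connected.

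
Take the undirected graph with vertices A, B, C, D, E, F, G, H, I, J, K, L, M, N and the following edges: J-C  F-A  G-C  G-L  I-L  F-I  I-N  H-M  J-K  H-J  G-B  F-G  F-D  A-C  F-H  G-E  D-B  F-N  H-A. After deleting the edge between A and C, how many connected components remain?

1

A and C are still connected via A-F-G-C, so the component count stays at 1.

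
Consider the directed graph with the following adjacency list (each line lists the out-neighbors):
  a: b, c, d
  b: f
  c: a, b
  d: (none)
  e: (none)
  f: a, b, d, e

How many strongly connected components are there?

3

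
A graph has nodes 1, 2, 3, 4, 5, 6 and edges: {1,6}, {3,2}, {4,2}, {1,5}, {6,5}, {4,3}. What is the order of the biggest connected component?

Starting from 2 we can reach 2, 3, 4. That is one component of size 3.
Starting from 1 we can reach 1, 5, 6. That is one component of size 3.
The largest has 3 vertices.

3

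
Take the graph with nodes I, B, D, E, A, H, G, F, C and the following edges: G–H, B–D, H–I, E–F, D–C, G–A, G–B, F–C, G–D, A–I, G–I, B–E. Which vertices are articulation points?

G

Removing G increases the component count from 1 to 2, so G is a cut vertex.
By contrast removing F leaves 1 component; it is not a cut vertex. No other vertex is a cut vertex either.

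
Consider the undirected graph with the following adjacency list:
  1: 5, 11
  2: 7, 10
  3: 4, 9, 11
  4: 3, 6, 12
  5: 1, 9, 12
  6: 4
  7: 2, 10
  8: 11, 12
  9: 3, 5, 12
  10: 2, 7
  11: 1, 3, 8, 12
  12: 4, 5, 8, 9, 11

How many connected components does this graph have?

2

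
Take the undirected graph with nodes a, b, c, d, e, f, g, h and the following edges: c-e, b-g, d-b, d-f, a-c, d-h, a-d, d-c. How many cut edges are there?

The edges on the cycle a-d-c-a are not bridges since each lies on that cycle.
But removing d-h disconnects d from h; removing d-b disconnects d from b; removing b-g disconnects b from g; removing d-f disconnects d from f — these are bridges.
In total 5 edges are bridges.

5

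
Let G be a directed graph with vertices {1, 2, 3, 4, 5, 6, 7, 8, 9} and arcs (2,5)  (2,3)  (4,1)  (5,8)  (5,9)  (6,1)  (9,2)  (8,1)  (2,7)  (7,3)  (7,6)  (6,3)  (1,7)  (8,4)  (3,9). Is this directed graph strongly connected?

Yes

From 6 we can reach every vertex (1, 2, 3, 4, 5, 6, 7, 8, 9), and every vertex can reach 6 (1, 2, 3, 4, 5, 6, 7, 8, 9). So the whole graph is one strongly connected component.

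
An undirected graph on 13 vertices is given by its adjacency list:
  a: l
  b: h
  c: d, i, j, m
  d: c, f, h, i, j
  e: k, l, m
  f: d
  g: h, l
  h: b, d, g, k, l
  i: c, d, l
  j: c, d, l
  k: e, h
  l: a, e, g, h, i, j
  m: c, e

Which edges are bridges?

The edges on the cycle d-i-l-e-m-c-j-d are not bridges since each lies on that cycle.
But removing b-h disconnects b from h; removing d-f disconnects d from f; removing l-a disconnects l from a — these are bridges.

a-l, b-h, d-f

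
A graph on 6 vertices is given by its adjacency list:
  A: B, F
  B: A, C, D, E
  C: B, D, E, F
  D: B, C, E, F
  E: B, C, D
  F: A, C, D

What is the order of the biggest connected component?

Starting from A we can reach A, B, C, D, E, F. That is one component of size 6.
The largest has 6 vertices.

6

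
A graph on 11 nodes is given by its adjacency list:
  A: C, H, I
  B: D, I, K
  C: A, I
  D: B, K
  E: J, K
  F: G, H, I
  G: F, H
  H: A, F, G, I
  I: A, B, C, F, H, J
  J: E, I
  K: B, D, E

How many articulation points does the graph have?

Removing I increases the component count from 1 to 2, so I is a cut vertex.
By contrast removing J leaves 1 component; it is not a cut vertex. No other vertex is a cut vertex either.

1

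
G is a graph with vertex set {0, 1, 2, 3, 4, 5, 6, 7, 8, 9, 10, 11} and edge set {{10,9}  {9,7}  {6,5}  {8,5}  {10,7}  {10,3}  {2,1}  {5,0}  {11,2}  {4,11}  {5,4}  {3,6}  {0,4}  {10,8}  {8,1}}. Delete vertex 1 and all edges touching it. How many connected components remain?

1

With 1 gone, the remaining components are: {0, 2, 3, 4, 5, 6, 7, 8, 9, 10, 11}.
That is 1 component.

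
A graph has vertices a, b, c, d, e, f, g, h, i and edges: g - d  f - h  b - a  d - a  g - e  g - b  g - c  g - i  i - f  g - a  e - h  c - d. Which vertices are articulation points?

Removing g increases the component count from 1 to 2, so g is a cut vertex.
By contrast removing c leaves 1 component; it is not a cut vertex. No other vertex is a cut vertex either.

g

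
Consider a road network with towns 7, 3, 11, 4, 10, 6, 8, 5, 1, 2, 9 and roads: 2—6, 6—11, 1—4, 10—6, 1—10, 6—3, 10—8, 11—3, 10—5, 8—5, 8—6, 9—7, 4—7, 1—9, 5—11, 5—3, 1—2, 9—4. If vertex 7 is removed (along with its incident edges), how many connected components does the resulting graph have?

With 7 gone, the remaining components are: {1, 2, 3, 4, 5, 6, 8, 9, 10, 11}.
That is 1 component.

1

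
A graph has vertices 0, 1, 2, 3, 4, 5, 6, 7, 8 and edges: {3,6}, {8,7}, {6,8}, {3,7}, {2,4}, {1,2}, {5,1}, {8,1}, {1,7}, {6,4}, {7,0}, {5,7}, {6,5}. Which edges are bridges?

The edges on the cycle 6-8-1-2-4-6 are not bridges since each lies on that cycle.
But removing 0-7 disconnects 0 from 7 — this is a bridge.

0-7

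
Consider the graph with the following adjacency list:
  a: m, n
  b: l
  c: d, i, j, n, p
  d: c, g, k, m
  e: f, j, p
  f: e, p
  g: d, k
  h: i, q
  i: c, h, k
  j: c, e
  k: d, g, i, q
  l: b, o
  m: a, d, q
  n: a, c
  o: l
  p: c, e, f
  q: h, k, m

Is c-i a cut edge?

After removing c-i, the path c-d-k-i still connects them, so the edge is not a bridge.

No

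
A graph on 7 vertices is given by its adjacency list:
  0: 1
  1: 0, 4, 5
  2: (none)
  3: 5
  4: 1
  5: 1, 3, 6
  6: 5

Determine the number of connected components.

2 is isolated — a component by itself.
Starting from 0 we can reach 0, 1, 3, 4, 5, 6. That is one component of size 6.
Total: 2 components.

2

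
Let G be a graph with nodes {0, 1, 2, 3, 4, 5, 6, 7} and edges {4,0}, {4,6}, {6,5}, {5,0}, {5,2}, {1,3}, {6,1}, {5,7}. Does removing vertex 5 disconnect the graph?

Yes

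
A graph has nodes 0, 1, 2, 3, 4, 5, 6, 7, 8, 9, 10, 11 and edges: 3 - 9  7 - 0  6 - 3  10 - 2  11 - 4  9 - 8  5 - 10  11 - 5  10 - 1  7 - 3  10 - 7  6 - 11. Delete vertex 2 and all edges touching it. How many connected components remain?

With 2 gone, the remaining components are: {0, 1, 3, 4, 5, 6, 7, 8, 9, 10, 11}.
That is 1 component.

1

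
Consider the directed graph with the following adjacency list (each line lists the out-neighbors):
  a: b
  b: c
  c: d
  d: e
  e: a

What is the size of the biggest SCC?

5

{a, b, c, d, e} are all mutually reachable — one SCC of size 5.
The largest has 5 vertices.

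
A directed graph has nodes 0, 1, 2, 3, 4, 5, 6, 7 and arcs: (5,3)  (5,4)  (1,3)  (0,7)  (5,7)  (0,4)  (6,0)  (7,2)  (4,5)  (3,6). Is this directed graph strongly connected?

No

There is no directed path from 4 to 1, so the graph is not strongly connected.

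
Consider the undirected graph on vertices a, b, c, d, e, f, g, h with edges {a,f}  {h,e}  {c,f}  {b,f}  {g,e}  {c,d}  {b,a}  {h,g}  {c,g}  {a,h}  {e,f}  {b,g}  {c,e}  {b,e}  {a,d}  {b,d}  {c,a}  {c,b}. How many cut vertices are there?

0

Removing e, for instance, still leaves 1 component. No single vertex removal increases the component count — the graph has no articulation points.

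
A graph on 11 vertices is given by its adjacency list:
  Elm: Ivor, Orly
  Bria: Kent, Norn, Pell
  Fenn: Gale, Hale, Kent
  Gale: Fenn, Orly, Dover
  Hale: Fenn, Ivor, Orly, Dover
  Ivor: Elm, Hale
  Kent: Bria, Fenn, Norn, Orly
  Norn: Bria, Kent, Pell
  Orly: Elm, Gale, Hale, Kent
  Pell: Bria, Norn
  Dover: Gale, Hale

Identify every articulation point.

Kent

Removing Kent increases the component count from 1 to 2, so Kent is a cut vertex.
By contrast removing Elm leaves 1 component; it is not a cut vertex. No other vertex is a cut vertex either.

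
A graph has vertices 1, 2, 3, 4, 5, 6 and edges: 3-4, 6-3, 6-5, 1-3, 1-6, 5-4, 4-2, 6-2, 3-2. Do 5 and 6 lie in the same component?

Yes

From 5 we can reach 1, 2, 3, 4, 5, 6, which includes 6.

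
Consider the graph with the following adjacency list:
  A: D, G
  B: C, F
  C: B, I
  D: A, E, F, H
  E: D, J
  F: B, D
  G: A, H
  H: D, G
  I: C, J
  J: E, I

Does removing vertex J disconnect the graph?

No

Deleting J leaves 1 component (was 1) (its neighbors E, I remain connected to each other), so J is not a cut vertex.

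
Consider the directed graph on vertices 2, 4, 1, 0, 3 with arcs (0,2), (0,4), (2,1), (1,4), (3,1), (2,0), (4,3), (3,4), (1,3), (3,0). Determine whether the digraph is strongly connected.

Yes

From 4 we can reach every vertex (0, 1, 2, 3, 4), and every vertex can reach 4 (0, 1, 2, 3, 4). So the whole graph is one strongly connected component.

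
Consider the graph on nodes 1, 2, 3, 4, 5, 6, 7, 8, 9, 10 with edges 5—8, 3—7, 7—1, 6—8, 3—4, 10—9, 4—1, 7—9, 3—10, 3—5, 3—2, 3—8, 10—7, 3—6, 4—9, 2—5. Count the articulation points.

1

Removing 3 increases the component count from 1 to 2, so 3 is a cut vertex.
By contrast removing 2 leaves 1 component; it is not a cut vertex. No other vertex is a cut vertex either.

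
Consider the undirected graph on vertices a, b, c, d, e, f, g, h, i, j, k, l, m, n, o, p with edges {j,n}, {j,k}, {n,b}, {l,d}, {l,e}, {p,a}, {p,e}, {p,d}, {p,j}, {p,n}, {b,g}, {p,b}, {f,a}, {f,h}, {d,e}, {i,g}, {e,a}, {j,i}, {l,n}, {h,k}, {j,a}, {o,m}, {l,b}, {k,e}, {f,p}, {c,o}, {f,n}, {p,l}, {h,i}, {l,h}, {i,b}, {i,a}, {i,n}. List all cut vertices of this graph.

o

Removing o increases the component count from 2 to 3, so o is a cut vertex.
By contrast removing h leaves 2 components; it is not a cut vertex. No other vertex is a cut vertex either.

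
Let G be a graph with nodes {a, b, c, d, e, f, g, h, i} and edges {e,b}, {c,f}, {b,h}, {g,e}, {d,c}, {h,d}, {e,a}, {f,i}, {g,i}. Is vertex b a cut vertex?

No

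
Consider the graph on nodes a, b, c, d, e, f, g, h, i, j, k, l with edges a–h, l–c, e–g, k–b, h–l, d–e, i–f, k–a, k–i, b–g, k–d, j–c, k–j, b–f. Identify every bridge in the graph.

none

The edges on the cycle k-a-h-l-c-j-k are not bridges since each lies on that cycle.
Every edge lies on some cycle, so there are no bridges.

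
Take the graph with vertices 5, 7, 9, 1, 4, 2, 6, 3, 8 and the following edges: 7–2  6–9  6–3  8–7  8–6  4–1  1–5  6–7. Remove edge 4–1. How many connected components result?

3

Before removal there are 2 components.
4–1 is a bridge — removing it separates 4's side from 1's side.
After removal: 3 components.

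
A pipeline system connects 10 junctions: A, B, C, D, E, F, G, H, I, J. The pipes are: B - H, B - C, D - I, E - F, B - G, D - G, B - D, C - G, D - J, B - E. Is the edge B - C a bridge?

No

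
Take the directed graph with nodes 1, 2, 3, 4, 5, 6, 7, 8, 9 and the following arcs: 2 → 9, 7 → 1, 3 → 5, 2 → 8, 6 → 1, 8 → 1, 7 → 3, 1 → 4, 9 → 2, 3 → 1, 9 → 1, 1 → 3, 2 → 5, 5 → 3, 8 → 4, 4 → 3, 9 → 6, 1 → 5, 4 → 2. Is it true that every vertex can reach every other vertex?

There is no directed path from 2 to 7, so the graph is not strongly connected.

No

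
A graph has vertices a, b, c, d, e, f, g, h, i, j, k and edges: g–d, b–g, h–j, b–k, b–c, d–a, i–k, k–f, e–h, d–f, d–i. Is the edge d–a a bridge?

Removing d–a leaves no path between d and a: the component count goes from 2 to 3. So it is a bridge.

Yes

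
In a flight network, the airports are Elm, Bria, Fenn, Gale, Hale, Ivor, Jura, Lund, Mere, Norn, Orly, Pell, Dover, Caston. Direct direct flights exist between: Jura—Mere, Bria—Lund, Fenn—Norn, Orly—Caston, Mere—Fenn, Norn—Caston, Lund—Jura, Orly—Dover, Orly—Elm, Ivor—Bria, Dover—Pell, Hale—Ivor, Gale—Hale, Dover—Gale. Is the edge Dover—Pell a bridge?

Yes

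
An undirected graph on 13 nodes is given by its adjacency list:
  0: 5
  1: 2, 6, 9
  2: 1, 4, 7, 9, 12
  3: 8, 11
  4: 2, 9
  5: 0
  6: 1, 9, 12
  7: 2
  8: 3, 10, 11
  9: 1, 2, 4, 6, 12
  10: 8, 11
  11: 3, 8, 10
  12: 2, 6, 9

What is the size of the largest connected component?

7

Starting from 0 we can reach 0, 5. That is one component of size 2.
Starting from 3 we can reach 3, 8, 10, 11. That is one component of size 4.
Starting from 1 we can reach 1, 2, 4, 6, 7, 9, 12. That is one component of size 7.
The largest has 7 vertices.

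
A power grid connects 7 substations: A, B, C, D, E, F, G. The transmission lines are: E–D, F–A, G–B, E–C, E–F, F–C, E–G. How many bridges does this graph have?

The edges on the cycle E-F-C-E are not bridges since each lies on that cycle.
But removing F–A disconnects F from A; removing G–B disconnects G from B; removing E–D disconnects E from D; removing E–G disconnects E from G — these are bridges.
That makes 4 bridges.

4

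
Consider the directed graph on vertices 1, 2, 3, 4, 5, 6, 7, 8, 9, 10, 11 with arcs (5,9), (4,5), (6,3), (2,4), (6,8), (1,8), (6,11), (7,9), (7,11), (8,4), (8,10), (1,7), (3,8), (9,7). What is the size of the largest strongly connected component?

{7, 9} are all mutually reachable — one SCC of size 2.
{6} is an SCC by itself.
{10} is an SCC by itself.
{11} is an SCC by itself.
{5} is an SCC by itself.
(and 5 more singleton SCCs)
The largest has 2 vertices.

2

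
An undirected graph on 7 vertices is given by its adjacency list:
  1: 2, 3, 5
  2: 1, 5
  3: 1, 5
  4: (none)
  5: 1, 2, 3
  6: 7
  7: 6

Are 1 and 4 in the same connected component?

No

The component containing 1 is {1, 2, 3, 5}, and 4 is not in it.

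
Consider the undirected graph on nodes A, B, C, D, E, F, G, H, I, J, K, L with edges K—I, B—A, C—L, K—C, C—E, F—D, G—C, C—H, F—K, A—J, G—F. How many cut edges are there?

7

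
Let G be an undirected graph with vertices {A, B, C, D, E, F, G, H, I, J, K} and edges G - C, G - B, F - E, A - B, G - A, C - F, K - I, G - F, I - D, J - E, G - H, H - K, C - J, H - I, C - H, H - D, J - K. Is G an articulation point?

Yes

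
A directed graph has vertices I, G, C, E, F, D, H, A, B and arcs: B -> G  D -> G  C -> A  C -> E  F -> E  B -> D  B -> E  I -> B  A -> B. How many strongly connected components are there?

9

{A} is an SCC by itself.
{F} is an SCC by itself.
{E} is an SCC by itself.
{G} is an SCC by itself.
{H} is an SCC by itself.
(and 4 more singleton SCCs)
That gives 9 strongly connected components.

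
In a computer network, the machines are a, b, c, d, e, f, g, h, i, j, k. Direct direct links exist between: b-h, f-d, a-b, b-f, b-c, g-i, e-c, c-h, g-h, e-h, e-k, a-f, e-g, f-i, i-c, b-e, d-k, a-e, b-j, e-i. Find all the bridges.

b-j

The edges on the cycle b-e-g-i-c-b are not bridges since each lies on that cycle.
But removing b-j disconnects b from j — this is a bridge.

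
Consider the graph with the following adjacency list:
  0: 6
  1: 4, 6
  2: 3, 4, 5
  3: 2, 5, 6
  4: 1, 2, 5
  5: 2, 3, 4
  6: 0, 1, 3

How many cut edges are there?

The edges on the cycle 6-1-4-5-2-3-6 are not bridges since each lies on that cycle.
But removing 0-6 disconnects 0 from 6 — this is a bridge.

1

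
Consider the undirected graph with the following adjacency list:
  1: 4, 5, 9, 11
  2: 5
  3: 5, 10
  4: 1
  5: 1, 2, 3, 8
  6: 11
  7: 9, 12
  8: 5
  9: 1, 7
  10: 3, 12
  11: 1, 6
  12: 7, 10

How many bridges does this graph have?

5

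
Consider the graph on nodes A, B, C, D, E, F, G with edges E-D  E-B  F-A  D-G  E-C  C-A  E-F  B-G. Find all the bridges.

The edges on the cycle E-C-A-F-E are not bridges since each lies on that cycle.
Every edge lies on some cycle, so there are no bridges.

none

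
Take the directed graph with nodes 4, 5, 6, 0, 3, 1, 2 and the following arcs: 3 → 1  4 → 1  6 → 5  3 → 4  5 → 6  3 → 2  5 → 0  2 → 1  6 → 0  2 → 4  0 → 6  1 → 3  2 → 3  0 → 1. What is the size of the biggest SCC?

4

{1, 2, 3, 4} are all mutually reachable — one SCC of size 4.
{0, 5, 6} are all mutually reachable — one SCC of size 3.
The largest has 4 vertices.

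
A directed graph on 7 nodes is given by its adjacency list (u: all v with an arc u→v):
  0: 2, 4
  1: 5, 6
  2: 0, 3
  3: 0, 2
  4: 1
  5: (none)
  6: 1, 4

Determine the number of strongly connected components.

{0, 2, 3} are all mutually reachable — one SCC of size 3.
{1, 4, 6} are all mutually reachable — one SCC of size 3.
{5} is an SCC by itself.
That gives 3 strongly connected components.

3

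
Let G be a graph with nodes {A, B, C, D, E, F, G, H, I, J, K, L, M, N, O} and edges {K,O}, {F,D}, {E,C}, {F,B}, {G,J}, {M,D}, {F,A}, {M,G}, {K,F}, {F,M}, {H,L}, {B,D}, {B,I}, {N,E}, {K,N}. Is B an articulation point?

Deleting B raises the number of components from 2 to 3, so B is a cut vertex.

Yes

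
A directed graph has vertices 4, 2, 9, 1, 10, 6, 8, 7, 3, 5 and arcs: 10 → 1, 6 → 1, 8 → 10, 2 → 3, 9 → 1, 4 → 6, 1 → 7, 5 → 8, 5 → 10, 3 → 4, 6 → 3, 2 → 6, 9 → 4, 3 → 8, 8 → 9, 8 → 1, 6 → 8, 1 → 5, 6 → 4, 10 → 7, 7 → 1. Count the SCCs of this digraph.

{1, 3, 4, 5, 6, 7, 8, 9, 10} are all mutually reachable — one SCC of size 9.
{2} is an SCC by itself.
That gives 2 strongly connected components.

2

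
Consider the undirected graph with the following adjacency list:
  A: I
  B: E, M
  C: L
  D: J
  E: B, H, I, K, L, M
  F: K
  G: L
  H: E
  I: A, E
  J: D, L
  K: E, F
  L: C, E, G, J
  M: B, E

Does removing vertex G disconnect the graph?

No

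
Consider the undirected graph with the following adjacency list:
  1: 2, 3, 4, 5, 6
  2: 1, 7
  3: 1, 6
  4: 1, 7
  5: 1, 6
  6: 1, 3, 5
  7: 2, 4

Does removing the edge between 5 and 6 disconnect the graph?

After removing 5-6, the path 5-1-6 still connects them, so the edge is not a bridge.

No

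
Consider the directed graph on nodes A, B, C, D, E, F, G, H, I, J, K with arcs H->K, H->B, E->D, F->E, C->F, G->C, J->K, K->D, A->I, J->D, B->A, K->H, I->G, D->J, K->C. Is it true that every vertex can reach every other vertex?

From F we can reach every vertex (A, B, C, D, E, F, G, H, I, J, K), and every vertex can reach F (A, B, C, D, E, F, G, H, I, J, K). So the whole graph is one strongly connected component.

Yes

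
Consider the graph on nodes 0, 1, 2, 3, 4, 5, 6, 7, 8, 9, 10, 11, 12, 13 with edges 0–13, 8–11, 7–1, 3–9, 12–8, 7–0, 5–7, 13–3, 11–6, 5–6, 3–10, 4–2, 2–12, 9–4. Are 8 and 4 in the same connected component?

From 8 we can reach 0, 1, 2, 3, 4, 5, 6, 7, 8, 9, 10, 11, 12, 13, which includes 4.

Yes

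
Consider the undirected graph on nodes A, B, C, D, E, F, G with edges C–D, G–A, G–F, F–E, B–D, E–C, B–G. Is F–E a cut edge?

No

After removing F–E, the path F-G-B-D-C-E still connects them, so the edge is not a bridge.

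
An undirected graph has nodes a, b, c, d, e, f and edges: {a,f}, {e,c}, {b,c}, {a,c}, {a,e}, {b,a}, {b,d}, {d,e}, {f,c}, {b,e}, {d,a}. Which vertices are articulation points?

none

Removing e, for instance, still leaves 1 component. No single vertex removal increases the component count — the graph has no articulation points.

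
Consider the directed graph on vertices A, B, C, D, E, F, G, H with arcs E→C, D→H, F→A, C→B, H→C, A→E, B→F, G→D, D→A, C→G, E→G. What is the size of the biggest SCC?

{A, B, C, D, E, F, G, H} are all mutually reachable — one SCC of size 8.
The largest has 8 vertices.

8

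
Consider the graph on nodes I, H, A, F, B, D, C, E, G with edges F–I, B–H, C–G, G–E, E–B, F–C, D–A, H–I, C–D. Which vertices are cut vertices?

Removing C increases the component count from 1 to 2, so C is a cut vertex.
Removing D increases the component count from 1 to 2, so D is a cut vertex.
By contrast removing I leaves 1 component; it is not a cut vertex. No other vertex is a cut vertex either.

C, D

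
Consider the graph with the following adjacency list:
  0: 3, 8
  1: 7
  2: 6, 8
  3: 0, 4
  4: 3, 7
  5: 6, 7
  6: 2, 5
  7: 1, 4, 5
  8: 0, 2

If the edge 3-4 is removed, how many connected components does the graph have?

1

3 and 4 are still connected via 3-0-8-2-6-5-7-4, so the component count stays at 1.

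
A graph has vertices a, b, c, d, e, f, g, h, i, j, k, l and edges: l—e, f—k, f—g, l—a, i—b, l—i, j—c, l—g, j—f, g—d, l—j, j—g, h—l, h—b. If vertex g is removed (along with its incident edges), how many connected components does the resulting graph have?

With g gone, the remaining components are: {d}; {a, b, c, e, f, h, i, j, k, l}.
That is 2 components.

2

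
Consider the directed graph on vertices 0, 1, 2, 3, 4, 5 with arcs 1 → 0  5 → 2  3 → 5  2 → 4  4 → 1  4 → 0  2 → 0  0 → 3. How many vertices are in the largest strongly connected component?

6

{0, 1, 2, 3, 4, 5} are all mutually reachable — one SCC of size 6.
The largest has 6 vertices.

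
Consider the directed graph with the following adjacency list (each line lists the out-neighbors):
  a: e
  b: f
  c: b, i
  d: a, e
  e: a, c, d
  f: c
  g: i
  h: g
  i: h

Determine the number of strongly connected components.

{b, c, f} are all mutually reachable — one SCC of size 3.
{a, d, e} are all mutually reachable — one SCC of size 3.
{g, h, i} are all mutually reachable — one SCC of size 3.
That gives 3 strongly connected components.

3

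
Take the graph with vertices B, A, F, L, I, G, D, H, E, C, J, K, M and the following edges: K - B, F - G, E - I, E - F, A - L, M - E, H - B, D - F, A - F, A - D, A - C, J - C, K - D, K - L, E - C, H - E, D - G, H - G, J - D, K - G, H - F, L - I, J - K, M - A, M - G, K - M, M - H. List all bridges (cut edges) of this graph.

The edges on the cycle J-K-M-A-C-J are not bridges since each lies on that cycle.
Every edge lies on some cycle, so there are no bridges.

none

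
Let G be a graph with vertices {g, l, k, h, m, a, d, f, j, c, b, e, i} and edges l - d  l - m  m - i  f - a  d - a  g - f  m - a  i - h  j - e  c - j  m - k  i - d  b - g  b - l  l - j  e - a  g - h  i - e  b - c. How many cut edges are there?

The edges on the cycle l-m-i-d-a-e-j-l are not bridges since each lies on that cycle.
But removing m - k disconnects m from k — this is a bridge.

1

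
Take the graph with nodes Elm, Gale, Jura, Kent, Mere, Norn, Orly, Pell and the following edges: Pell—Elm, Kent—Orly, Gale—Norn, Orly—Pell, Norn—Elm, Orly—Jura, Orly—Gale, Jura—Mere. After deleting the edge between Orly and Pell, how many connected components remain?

Orly and Pell are still connected via Orly-Gale-Norn-Elm-Pell, so the component count stays at 1.

1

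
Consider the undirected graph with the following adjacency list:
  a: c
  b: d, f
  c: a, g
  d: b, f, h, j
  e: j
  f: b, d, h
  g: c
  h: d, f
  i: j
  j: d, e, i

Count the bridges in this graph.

The edges on the cycle d-f-h-d are not bridges since each lies on that cycle.
But removing j-e disconnects j from e; removing c-a disconnects c from a; removing j-d disconnects j from d; removing c-g disconnects c from g — these are bridges.
In total 5 edges are bridges.

5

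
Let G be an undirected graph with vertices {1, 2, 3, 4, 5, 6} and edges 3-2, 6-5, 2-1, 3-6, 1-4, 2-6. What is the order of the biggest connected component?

Starting from 1 we can reach 1, 2, 3, 4, 5, 6. That is one component of size 6.
The largest has 6 vertices.

6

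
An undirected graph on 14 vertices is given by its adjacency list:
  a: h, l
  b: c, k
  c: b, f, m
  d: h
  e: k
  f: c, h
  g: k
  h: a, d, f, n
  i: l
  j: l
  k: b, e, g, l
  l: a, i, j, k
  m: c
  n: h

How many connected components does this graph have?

Starting from a we can reach a, b, c, d, e, f, g, h, i, j, k, l, m, n. That is one component of size 14.
Total: 1 component.

1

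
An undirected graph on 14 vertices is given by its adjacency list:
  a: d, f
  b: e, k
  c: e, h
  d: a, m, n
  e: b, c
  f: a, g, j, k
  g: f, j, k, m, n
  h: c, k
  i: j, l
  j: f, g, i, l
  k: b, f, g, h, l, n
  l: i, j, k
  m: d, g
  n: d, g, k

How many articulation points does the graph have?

Removing k increases the component count from 1 to 2, so k is a cut vertex.
By contrast removing f leaves 1 component; it is not a cut vertex. No other vertex is a cut vertex either.

1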